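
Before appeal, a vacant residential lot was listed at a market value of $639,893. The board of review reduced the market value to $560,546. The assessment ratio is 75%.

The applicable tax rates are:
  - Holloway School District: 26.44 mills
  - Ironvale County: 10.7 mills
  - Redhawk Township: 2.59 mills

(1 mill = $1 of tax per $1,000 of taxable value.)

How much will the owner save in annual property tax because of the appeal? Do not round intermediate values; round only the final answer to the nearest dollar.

Old assessed value = $639,893 × 0.75 = $479,919.75
New assessed value = $560,546 × 0.75 = $420,409.5
Combined rate = 0.02644 + 0.0107 + 0.00259 = 0.03973
Old tax = $479,919.75 × 0.03973 = $19,067.2116675
New tax = $420,409.5 × 0.03973 = $16,702.869435
Reduction = $19,067.2116675 − $16,702.869435 = $2,364.3422325

$2,364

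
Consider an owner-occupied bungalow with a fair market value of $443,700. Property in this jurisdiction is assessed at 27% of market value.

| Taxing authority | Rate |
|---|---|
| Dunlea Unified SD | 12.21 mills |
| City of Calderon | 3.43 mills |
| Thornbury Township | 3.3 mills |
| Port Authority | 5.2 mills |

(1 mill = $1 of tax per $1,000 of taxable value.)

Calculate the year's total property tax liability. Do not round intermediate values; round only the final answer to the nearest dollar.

$2,892

Assessed value = $443,700 × 0.27 = $119,799
Dunlea Unified SD: $119,799 × 0.01221 = $1,462.74579
City of Calderon: $119,799 × 0.00343 = $410.91057
Thornbury Township: $119,799 × 0.0033 = $395.3367
Port Authority: $119,799 × 0.0052 = $622.9548
Total = $1,462.74579 + $410.91057 + $395.3367 + $622.9548 = $2,891.94786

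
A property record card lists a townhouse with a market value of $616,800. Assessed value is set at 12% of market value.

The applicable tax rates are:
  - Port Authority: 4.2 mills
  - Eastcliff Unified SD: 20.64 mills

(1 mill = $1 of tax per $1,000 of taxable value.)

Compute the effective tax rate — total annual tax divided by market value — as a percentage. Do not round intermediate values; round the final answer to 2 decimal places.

Assessed value = $616,800 × 0.12 = $74,016
Port Authority: $74,016 × 0.0042 = $310.8672
Eastcliff Unified SD: $74,016 × 0.02064 = $1,527.69024
Total tax = $1,838.55744
Effective rate = $1,838.55744 ÷ $616,800 = 0.30% of market value

0.30%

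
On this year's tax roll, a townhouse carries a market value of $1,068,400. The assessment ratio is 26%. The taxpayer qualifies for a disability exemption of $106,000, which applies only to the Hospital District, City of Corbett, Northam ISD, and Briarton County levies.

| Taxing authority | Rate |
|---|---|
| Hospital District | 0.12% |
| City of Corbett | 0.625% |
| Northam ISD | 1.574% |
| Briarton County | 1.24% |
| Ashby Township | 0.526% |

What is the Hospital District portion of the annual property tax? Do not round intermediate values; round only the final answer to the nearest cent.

$206.14

Assessed value = $1,068,400 × 0.26 = $277,784
Hospital District taxable value = $277,784 − $106,000 = $171,784
Hospital District levy = $171,784 × 0.0012 = $206.1408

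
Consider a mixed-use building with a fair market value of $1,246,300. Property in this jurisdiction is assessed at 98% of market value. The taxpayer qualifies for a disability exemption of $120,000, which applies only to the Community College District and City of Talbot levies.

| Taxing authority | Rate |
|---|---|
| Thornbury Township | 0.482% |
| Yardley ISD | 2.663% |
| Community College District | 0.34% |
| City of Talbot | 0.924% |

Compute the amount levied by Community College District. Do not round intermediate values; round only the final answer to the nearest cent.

Assessed value = $1,246,300 × 0.98 = $1,221,374
Community College District taxable value = $1,221,374 − $120,000 = $1,101,374
Community College District levy = $1,101,374 × 0.0034 = $3,744.6716

$3,744.67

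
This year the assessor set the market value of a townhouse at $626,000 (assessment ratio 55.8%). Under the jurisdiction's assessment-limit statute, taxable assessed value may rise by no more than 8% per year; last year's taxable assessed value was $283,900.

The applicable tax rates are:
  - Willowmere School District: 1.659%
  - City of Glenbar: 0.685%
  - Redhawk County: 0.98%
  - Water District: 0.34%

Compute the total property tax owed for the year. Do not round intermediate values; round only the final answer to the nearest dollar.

Uncapped assessed value = $626,000 × 0.558 = $349,308
Cap limit = $283,900 × 1.08 = $306,612
Taxable assessed value = min($349,308, $306,612) = $306,612 (cap binds)
Willowmere School District: $306,612 × 0.01659 = $5,086.69308
City of Glenbar: $306,612 × 0.00685 = $2,100.2922
Redhawk County: $306,612 × 0.0098 = $3,004.7976
Water District: $306,612 × 0.0034 = $1,042.4808
Total = $11,234.26368

$11,234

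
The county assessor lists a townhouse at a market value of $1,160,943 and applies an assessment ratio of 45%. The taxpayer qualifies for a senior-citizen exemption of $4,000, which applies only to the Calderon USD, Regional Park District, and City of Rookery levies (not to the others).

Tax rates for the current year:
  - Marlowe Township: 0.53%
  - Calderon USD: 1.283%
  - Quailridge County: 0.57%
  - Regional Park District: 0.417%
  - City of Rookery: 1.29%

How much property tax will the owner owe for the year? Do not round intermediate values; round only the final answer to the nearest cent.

$21,247.56

Assessed value = $1,160,943 × 0.45 = $522,424.35
Marlowe Township: $522,424.35 × 0.0053 = $2,768.849055
Calderon USD: ($522,424.35 − $4,000) × 0.01283 = $518,424.35 × 0.01283 = $6,651.3844105
Quailridge County: $522,424.35 × 0.0057 = $2,977.818795
Regional Park District: ($522,424.35 − $4,000) × 0.00417 = $518,424.35 × 0.00417 = $2,161.8295395
City of Rookery: ($522,424.35 − $4,000) × 0.0129 = $518,424.35 × 0.0129 = $6,687.674115
Total = $21,247.555915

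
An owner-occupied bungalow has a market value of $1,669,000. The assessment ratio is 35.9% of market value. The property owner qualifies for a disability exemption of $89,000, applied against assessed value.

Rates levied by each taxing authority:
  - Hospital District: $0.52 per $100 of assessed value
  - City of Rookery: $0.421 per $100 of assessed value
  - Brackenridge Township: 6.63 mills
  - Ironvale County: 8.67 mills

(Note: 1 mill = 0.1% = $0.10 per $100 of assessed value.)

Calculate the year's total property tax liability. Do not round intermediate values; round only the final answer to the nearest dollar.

Assessed value = $1,669,000 × 0.359 = $599,171
Taxable value = $599,171 − $89,000 = $510,171
Hospital District: $510,171 × 0.0052 = $2,652.8892
City of Rookery: $510,171 × 0.00421 = $2,147.81991
Brackenridge Township: $510,171 × 0.00663 = $3,382.43373
Ironvale County: $510,171 × 0.00867 = $4,423.18257
Total = $12,606.32541

$12,606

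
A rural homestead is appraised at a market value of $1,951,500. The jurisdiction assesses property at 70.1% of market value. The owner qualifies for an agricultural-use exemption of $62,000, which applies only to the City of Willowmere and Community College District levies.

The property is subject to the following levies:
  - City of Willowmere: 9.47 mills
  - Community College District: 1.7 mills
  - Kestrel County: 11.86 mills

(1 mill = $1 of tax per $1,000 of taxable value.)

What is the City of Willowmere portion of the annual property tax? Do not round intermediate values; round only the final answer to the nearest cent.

$12,367.83

Assessed value = $1,951,500 × 0.701 = $1,368,001.5
City of Willowmere taxable value = $1,368,001.5 − $62,000 = $1,306,001.5
City of Willowmere levy = $1,306,001.5 × 0.00947 = $12,367.834205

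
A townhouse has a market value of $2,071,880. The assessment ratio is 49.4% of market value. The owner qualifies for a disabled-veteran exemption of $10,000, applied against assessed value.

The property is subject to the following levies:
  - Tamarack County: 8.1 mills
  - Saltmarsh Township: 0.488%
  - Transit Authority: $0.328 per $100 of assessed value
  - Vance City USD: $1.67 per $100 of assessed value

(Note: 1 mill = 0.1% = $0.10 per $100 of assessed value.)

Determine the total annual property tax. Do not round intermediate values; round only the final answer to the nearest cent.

Assessed value = $2,071,880 × 0.494 = $1,023,508.72
Taxable value = $1,023,508.72 − $10,000 = $1,013,508.72
Tamarack County: $1,013,508.72 × 0.0081 = $8,209.420632
Saltmarsh Township: $1,013,508.72 × 0.00488 = $4,945.9225536
Transit Authority: $1,013,508.72 × 0.00328 = $3,324.3086016
Vance City USD: $1,013,508.72 × 0.0167 = $16,925.595624
Total = $33,405.2474112

$33,405.25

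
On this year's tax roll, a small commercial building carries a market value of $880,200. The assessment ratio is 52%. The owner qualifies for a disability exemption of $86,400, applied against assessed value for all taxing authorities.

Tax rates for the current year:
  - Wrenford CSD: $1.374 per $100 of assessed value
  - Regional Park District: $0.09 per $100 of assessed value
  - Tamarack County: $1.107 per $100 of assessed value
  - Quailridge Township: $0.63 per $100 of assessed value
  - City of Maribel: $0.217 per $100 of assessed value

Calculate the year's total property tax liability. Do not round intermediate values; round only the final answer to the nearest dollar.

Assessed value = $880,200 × 0.52 = $457,704
Taxable value = $457,704 − $86,400 = $371,304
Wrenford CSD: $371,304 × 0.01374 = $5,101.71696
Regional Park District: $371,304 × 0.0009 = $334.1736
Tamarack County: $371,304 × 0.01107 = $4,110.33528
Quailridge Township: $371,304 × 0.0063 = $2,339.2152
City of Maribel: $371,304 × 0.00217 = $805.72968
Total = $5,101.71696 + $334.1736 + $4,110.33528 + $2,339.2152 + $805.72968 = $12,691.17072

$12,691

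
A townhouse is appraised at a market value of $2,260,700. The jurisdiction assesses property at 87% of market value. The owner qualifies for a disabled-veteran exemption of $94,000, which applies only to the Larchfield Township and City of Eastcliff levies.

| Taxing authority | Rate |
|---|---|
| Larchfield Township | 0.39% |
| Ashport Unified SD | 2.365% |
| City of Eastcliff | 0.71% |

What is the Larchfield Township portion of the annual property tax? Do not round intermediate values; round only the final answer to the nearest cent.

Assessed value = $2,260,700 × 0.87 = $1,966,809
Larchfield Township taxable value = $1,966,809 − $94,000 = $1,872,809
Larchfield Township levy = $1,872,809 × 0.0039 = $7,303.9551

$7,303.96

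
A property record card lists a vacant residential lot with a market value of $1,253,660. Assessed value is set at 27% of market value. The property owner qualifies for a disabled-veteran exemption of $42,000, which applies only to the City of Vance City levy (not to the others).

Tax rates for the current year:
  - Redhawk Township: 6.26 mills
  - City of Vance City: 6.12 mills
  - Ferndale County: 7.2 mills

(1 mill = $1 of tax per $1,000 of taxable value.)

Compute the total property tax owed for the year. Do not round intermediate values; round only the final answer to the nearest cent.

Assessed value = $1,253,660 × 0.27 = $338,488.2
Redhawk Township: $338,488.2 × 0.00626 = $2,118.936132
City of Vance City: ($338,488.2 − $42,000) × 0.00612 = $296,488.2 × 0.00612 = $1,814.507784
Ferndale County: $338,488.2 × 0.0072 = $2,437.11504
Total = $6,370.558956

$6,370.56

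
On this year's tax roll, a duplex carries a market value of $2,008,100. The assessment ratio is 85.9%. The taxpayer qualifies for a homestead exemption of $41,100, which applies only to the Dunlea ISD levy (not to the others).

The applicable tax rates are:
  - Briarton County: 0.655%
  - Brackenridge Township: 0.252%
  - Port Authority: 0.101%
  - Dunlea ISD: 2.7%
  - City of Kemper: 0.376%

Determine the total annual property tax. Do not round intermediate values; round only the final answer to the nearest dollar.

Assessed value = $2,008,100 × 0.859 = $1,724,957.9
Briarton County: $1,724,957.9 × 0.00655 = $11,298.474245
Brackenridge Township: $1,724,957.9 × 0.00252 = $4,346.893908
Port Authority: $1,724,957.9 × 0.00101 = $1,742.207479
Dunlea ISD: ($1,724,957.9 − $41,100) × 0.027 = $1,683,857.9 × 0.027 = $45,464.1633
City of Kemper: $1,724,957.9 × 0.00376 = $6,485.841704
Total = $69,337.580636

$69,338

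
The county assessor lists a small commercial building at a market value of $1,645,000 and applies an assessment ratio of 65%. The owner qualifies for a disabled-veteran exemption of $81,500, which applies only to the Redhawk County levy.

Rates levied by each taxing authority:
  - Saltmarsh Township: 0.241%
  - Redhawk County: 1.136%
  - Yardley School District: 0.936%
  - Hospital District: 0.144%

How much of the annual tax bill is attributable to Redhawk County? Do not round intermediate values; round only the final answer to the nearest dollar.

Assessed value = $1,645,000 × 0.65 = $1,069,250
Redhawk County taxable value = $1,069,250 − $81,500 = $987,750
Redhawk County levy = $987,750 × 0.01136 = $11,220.84

$11,221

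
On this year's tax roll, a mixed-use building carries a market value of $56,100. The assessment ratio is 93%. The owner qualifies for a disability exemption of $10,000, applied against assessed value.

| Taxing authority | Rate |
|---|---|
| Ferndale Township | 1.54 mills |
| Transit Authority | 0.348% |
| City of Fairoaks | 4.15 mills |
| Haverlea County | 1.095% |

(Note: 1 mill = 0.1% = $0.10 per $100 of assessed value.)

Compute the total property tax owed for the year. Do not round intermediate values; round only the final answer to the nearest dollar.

$849

Assessed value = $56,100 × 0.93 = $52,173
Taxable value = $52,173 − $10,000 = $42,173
Ferndale Township: $42,173 × 0.00154 = $64.94642
Transit Authority: $42,173 × 0.00348 = $146.76204
City of Fairoaks: $42,173 × 0.00415 = $175.01795
Haverlea County: $42,173 × 0.01095 = $461.79435
Total = $848.52076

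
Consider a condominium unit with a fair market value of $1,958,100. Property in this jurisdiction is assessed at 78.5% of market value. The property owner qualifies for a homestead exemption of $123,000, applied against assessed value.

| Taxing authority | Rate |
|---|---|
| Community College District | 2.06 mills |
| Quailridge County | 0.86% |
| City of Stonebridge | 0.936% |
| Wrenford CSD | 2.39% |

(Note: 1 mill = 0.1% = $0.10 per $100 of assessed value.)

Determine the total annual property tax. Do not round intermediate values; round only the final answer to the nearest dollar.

$62,108

Assessed value = $1,958,100 × 0.785 = $1,537,108.5
Taxable value = $1,537,108.5 − $123,000 = $1,414,108.5
Community College District: $1,414,108.5 × 0.00206 = $2,913.06351
Quailridge County: $1,414,108.5 × 0.0086 = $12,161.3331
City of Stonebridge: $1,414,108.5 × 0.00936 = $13,236.05556
Wrenford CSD: $1,414,108.5 × 0.0239 = $33,797.19315
Total = $62,107.64532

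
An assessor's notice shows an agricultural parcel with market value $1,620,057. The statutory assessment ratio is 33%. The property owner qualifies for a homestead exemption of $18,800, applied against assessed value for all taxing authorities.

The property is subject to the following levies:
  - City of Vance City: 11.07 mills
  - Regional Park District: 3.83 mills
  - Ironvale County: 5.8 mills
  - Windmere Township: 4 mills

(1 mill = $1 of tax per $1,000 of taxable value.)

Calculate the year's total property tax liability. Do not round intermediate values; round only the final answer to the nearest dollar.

$12,741

Assessed value = $1,620,057 × 0.33 = $534,618.81
Taxable value = $534,618.81 − $18,800 = $515,818.81
City of Vance City: $515,818.81 × 0.01107 = $5,710.1142267
Regional Park District: $515,818.81 × 0.00383 = $1,975.5860423
Ironvale County: $515,818.81 × 0.0058 = $2,991.749098
Windmere Township: $515,818.81 × 0.004 = $2,063.27524
Total = $5,710.1142267 + $1,975.5860423 + $2,991.749098 + $2,063.27524 = $12,740.724607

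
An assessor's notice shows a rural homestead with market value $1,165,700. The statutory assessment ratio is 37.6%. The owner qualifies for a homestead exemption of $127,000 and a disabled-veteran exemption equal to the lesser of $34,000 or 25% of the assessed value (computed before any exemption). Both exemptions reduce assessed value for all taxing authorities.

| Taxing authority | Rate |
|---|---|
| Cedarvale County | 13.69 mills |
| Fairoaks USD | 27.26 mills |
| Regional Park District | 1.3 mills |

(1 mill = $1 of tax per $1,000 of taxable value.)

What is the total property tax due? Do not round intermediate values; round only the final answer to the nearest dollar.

Assessed value = $1,165,700 × 0.376 = $438,303.2
Disabled-veteran exemption = min($34,000, 25% × $438,303.2) = min($34,000, $109,575.8) = $34,000 (dollar cap binds)
Taxable value = $438,303.2 − $127,000 − $34,000 = $277,303.2
Cedarvale County: $277,303.2 × 0.01369 = $3,796.280808
Fairoaks USD: $277,303.2 × 0.02726 = $7,559.285232
Regional Park District: $277,303.2 × 0.0013 = $360.49416
Total = $11,716.0602

$11,716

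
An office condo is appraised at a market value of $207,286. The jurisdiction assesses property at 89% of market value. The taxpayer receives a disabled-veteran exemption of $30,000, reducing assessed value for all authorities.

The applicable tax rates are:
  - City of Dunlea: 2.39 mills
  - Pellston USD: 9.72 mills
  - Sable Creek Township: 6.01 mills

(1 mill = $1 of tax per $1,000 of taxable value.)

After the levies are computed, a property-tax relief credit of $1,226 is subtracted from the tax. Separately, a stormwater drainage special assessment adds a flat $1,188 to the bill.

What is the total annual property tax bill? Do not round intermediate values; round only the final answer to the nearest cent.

Assessed value = $207,286 × 0.89 = $184,484.54
Taxable value = $184,484.54 − $30,000 = $154,484.54
City of Dunlea: $154,484.54 × 0.00239 = $369.2180506
Pellston USD: $154,484.54 × 0.00972 = $1,501.5897288
Sable Creek Township: $154,484.54 × 0.00601 = $928.4520854
Levies subtotal = $2,799.2598648
After credit = $2,799.2598648 − $1,226 = $1,573.2598648
Total = $1,573.2598648 + $1,188 = $2,761.2598648

$2,761.26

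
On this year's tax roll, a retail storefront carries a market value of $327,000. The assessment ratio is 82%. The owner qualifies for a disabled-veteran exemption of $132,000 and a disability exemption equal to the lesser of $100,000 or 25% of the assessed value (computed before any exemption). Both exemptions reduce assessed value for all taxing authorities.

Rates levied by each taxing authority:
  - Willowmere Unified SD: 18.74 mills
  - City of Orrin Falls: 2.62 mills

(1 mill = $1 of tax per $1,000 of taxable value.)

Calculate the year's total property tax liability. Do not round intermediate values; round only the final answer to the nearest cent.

Assessed value = $327,000 × 0.82 = $268,140
Disability exemption = min($100,000, 25% × $268,140) = min($100,000, $67,035) = $67,035 (percentage binds)
Taxable value = $268,140 − $132,000 − $67,035 = $69,105
Willowmere Unified SD: $69,105 × 0.01874 = $1,295.0277
City of Orrin Falls: $69,105 × 0.00262 = $181.0551
Total = $1,476.0828

$1,476.08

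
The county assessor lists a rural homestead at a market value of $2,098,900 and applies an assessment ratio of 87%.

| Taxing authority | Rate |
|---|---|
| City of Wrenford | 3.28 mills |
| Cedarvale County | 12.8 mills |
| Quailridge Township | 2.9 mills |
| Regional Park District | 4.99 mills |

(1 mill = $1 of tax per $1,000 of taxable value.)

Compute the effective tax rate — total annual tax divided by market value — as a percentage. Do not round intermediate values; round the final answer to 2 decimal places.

2.09%

Assessed value = $2,098,900 × 0.87 = $1,826,043
City of Wrenford: $1,826,043 × 0.00328 = $5,989.42104
Cedarvale County: $1,826,043 × 0.0128 = $23,373.3504
Quailridge Township: $1,826,043 × 0.0029 = $5,295.5247
Regional Park District: $1,826,043 × 0.00499 = $9,111.95457
Total tax = $43,770.25071
Effective rate = $43,770.25071 ÷ $2,098,900 = 2.09% of market value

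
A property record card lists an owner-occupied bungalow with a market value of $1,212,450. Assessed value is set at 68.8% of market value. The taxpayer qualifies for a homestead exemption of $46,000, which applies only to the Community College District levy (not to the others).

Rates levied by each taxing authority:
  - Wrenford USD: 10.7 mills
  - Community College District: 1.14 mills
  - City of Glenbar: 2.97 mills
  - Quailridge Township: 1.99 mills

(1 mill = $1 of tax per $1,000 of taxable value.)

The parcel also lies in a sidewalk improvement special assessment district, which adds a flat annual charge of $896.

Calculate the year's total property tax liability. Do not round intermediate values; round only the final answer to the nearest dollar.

Assessed value = $1,212,450 × 0.688 = $834,165.6
Wrenford USD: $834,165.6 × 0.0107 = $8,925.57192
Community College District: ($834,165.6 − $46,000) × 0.00114 = $788,165.6 × 0.00114 = $898.508784
City of Glenbar: $834,165.6 × 0.00297 = $2,477.471832
Quailridge Township: $834,165.6 × 0.00199 = $1,659.989544
Levies subtotal = $13,961.54208
Total = $13,961.54208 + $896 = $14,857.54208

$14,858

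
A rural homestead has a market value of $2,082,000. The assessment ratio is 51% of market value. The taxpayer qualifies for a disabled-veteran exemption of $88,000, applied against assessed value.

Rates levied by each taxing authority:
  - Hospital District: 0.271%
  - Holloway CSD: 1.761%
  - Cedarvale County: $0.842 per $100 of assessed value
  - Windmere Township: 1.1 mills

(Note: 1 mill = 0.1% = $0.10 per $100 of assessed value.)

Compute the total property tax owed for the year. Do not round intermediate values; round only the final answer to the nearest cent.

Assessed value = $2,082,000 × 0.51 = $1,061,820
Taxable value = $1,061,820 − $88,000 = $973,820
Hospital District: $973,820 × 0.00271 = $2,639.0522
Holloway CSD: $973,820 × 0.01761 = $17,148.9702
Cedarvale County: $973,820 × 0.00842 = $8,199.5644
Windmere Township: $973,820 × 0.0011 = $1,071.202
Total = $29,058.7888

$29,058.79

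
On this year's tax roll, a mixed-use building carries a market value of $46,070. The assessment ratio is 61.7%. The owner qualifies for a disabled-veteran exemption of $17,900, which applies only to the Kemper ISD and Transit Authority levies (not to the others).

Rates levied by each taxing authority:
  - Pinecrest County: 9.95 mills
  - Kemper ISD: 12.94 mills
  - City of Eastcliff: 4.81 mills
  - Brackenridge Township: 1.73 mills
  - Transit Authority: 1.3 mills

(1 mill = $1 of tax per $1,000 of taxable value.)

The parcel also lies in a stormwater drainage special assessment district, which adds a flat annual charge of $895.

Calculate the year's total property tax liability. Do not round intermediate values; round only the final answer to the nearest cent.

$1,513.61

Assessed value = $46,070 × 0.617 = $28,425.19
Pinecrest County: $28,425.19 × 0.00995 = $282.8306405
Kemper ISD: ($28,425.19 − $17,900) × 0.01294 = $10,525.19 × 0.01294 = $136.1959586
City of Eastcliff: $28,425.19 × 0.00481 = $136.7251639
Brackenridge Township: $28,425.19 × 0.00173 = $49.1755787
Transit Authority: ($28,425.19 − $17,900) × 0.0013 = $10,525.19 × 0.0013 = $13.682747
Levies subtotal = $618.6100887
Total = $618.6100887 + $895 = $1,513.6100887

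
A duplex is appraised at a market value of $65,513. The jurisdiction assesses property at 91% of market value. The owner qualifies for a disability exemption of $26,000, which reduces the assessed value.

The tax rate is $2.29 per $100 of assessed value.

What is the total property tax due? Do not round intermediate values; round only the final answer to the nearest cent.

$769.83

Assessed value = $65,513 × 0.91 = $59,616.83
Taxable value = $59,616.83 − $26,000 = $33,616.83
Tax = $33,616.83 × 0.0229 = $769.825407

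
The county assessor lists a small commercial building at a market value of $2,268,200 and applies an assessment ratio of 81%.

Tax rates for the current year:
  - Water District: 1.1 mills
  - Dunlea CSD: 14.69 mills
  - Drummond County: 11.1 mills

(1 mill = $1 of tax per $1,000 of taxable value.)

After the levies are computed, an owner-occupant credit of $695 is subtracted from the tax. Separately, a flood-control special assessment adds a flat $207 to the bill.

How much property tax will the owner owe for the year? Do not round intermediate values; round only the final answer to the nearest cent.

$48,915.44

Assessed value = $2,268,200 × 0.81 = $1,837,242
Water District: $1,837,242 × 0.0011 = $2,020.9662
Dunlea CSD: $1,837,242 × 0.01469 = $26,989.08498
Drummond County: $1,837,242 × 0.0111 = $20,393.3862
Levies subtotal = $49,403.43738
After credit = $49,403.43738 − $695 = $48,708.43738
Total = $48,708.43738 + $207 = $48,915.43738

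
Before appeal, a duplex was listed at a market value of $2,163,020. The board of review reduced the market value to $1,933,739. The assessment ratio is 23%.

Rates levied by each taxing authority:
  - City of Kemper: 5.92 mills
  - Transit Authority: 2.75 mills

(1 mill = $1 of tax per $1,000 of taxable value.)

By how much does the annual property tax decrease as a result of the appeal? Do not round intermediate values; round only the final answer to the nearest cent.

$457.21

Old assessed value = $2,163,020 × 0.23 = $497,494.6
New assessed value = $1,933,739 × 0.23 = $444,759.97
Combined rate = 0.00592 + 0.00275 = 0.00867
Old tax = $497,494.6 × 0.00867 = $4,313.278182
New tax = $444,759.97 × 0.00867 = $3,856.0689399
Reduction = $4,313.278182 − $3,856.0689399 = $457.2092421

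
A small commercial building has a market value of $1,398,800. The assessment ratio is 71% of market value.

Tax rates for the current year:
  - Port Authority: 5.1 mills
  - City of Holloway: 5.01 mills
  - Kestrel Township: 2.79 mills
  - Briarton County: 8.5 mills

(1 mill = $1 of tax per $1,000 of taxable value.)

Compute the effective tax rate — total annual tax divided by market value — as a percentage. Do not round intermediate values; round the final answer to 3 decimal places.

Assessed value = $1,398,800 × 0.71 = $993,148
Port Authority: $993,148 × 0.0051 = $5,065.0548
City of Holloway: $993,148 × 0.00501 = $4,975.67148
Kestrel Township: $993,148 × 0.00279 = $2,770.88292
Briarton County: $993,148 × 0.0085 = $8,441.758
Total tax = $21,253.3672
Effective rate = $21,253.3672 ÷ $1,398,800 = 1.519% of market value

1.519%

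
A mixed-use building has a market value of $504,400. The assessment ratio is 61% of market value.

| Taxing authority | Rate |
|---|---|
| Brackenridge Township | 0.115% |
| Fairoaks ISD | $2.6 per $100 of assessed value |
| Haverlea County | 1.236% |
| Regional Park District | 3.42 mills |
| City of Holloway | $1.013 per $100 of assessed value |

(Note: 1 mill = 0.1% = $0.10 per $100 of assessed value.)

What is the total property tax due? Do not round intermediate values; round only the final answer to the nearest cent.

$16,325.71

Assessed value = $504,400 × 0.61 = $307,684
Brackenridge Township: $307,684 × 0.00115 = $353.8366
Fairoaks ISD: $307,684 × 0.026 = $7,999.784
Haverlea County: $307,684 × 0.01236 = $3,802.97424
Regional Park District: $307,684 × 0.00342 = $1,052.27928
City of Holloway: $307,684 × 0.01013 = $3,116.83892
Total = $16,325.71304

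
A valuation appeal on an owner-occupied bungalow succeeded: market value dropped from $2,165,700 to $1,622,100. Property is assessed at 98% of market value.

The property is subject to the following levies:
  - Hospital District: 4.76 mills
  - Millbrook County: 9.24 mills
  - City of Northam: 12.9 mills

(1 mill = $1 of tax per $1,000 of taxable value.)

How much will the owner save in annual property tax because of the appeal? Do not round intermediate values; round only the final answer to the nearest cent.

Old assessed value = $2,165,700 × 0.98 = $2,122,386
New assessed value = $1,622,100 × 0.98 = $1,589,658
Combined rate = 0.00476 + 0.00924 + 0.0129 = 0.0269
Old tax = $2,122,386 × 0.0269 = $57,092.1834
New tax = $1,589,658 × 0.0269 = $42,761.8002
Reduction = $57,092.1834 − $42,761.8002 = $14,330.3832

$14,330.38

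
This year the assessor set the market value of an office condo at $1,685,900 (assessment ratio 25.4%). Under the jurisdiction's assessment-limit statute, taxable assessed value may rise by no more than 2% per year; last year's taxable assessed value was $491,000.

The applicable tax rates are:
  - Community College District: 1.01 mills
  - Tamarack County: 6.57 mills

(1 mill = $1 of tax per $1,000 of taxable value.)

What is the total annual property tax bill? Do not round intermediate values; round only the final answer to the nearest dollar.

Uncapped assessed value = $1,685,900 × 0.254 = $428,218.6
Cap limit = $491,000 × 1.02 = $500,820
Taxable assessed value = min($428,218.6, $500,820) = $428,218.6 (cap does not bind)
Community College District: $428,218.6 × 0.00101 = $432.500786
Tamarack County: $428,218.6 × 0.00657 = $2,813.396202
Total = $3,245.896988

$3,246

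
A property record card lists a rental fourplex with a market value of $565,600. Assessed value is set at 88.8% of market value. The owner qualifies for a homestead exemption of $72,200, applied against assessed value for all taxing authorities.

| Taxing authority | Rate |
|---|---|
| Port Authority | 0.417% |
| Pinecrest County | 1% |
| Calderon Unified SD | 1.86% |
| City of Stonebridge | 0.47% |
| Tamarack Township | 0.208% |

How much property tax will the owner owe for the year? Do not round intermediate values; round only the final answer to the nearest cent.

Assessed value = $565,600 × 0.888 = $502,252.8
Taxable value = $502,252.8 − $72,200 = $430,052.8
Port Authority: $430,052.8 × 0.00417 = $1,793.320176
Pinecrest County: $430,052.8 × 0.01 = $4,300.528
Calderon Unified SD: $430,052.8 × 0.0186 = $7,998.98208
City of Stonebridge: $430,052.8 × 0.0047 = $2,021.24816
Tamarack Township: $430,052.8 × 0.00208 = $894.509824
Total = $1,793.320176 + $4,300.528 + $7,998.98208 + $2,021.24816 + $894.509824 = $17,008.58824

$17,008.59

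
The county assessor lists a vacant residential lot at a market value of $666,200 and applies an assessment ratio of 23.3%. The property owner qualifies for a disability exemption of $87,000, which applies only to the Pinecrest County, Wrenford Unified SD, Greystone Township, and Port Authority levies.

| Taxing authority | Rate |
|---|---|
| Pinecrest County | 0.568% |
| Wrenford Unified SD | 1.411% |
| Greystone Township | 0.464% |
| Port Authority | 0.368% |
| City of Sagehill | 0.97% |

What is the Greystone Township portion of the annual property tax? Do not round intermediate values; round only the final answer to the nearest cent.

$316.56

Assessed value = $666,200 × 0.233 = $155,224.6
Greystone Township taxable value = $155,224.6 − $87,000 = $68,224.6
Greystone Township levy = $68,224.6 × 0.00464 = $316.562144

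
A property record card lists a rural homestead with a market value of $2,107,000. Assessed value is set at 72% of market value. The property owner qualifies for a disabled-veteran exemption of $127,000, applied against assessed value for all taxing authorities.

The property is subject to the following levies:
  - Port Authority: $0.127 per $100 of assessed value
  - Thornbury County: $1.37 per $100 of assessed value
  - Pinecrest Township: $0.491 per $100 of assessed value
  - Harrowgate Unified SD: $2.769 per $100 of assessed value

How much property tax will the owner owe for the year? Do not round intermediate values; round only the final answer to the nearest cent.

Assessed value = $2,107,000 × 0.72 = $1,517,040
Taxable value = $1,517,040 − $127,000 = $1,390,040
Port Authority: $1,390,040 × 0.00127 = $1,765.3508
Thornbury County: $1,390,040 × 0.0137 = $19,043.548
Pinecrest Township: $1,390,040 × 0.00491 = $6,825.0964
Harrowgate Unified SD: $1,390,040 × 0.02769 = $38,490.2076
Total = $1,765.3508 + $19,043.548 + $6,825.0964 + $38,490.2076 = $66,124.2028

$66,124.20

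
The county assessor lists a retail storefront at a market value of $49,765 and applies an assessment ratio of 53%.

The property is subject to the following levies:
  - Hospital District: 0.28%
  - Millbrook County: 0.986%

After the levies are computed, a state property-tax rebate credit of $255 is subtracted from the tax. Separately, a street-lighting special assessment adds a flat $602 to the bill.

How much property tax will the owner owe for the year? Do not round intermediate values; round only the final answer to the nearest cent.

Assessed value = $49,765 × 0.53 = $26,375.45
Hospital District: $26,375.45 × 0.0028 = $73.85126
Millbrook County: $26,375.45 × 0.00986 = $260.061937
Levies subtotal = $333.913197
After credit = $333.913197 − $255 = $78.913197
Total = $78.913197 + $602 = $680.913197

$680.91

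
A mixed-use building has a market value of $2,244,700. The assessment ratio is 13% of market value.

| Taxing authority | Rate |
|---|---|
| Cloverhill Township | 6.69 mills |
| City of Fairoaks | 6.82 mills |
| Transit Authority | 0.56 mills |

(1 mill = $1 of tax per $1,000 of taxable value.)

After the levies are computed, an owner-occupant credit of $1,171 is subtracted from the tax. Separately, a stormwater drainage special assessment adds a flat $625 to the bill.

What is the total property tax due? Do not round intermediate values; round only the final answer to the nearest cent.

$3,559.78

Assessed value = $2,244,700 × 0.13 = $291,811
Cloverhill Township: $291,811 × 0.00669 = $1,952.21559
City of Fairoaks: $291,811 × 0.00682 = $1,990.15102
Transit Authority: $291,811 × 0.00056 = $163.41416
Levies subtotal = $4,105.78077
After credit = $4,105.78077 − $1,171 = $2,934.78077
Total = $2,934.78077 + $625 = $3,559.78077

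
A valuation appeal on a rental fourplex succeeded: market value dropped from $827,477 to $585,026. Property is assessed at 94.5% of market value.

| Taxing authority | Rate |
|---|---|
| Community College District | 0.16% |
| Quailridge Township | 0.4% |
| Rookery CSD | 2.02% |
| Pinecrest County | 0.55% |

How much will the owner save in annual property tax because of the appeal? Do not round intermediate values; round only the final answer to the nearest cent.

$7,171.34

Old assessed value = $827,477 × 0.945 = $781,965.765
New assessed value = $585,026 × 0.945 = $552,849.57
Combined rate = 0.0016 + 0.004 + 0.0202 + 0.0055 = 0.0313
Old tax = $781,965.765 × 0.0313 = $24,475.5284445
New tax = $552,849.57 × 0.0313 = $17,304.191541
Reduction = $24,475.5284445 − $17,304.191541 = $7,171.3369035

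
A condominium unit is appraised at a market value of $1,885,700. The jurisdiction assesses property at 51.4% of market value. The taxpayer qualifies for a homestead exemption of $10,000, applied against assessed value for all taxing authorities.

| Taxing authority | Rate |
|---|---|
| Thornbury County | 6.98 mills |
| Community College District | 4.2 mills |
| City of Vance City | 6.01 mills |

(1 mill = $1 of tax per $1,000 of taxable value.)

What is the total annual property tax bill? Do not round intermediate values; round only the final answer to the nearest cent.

$16,489.50

Assessed value = $1,885,700 × 0.514 = $969,249.8
Taxable value = $969,249.8 − $10,000 = $959,249.8
Thornbury County: $959,249.8 × 0.00698 = $6,695.563604
Community College District: $959,249.8 × 0.0042 = $4,028.84916
City of Vance City: $959,249.8 × 0.00601 = $5,765.091298
Total = $6,695.563604 + $4,028.84916 + $5,765.091298 = $16,489.504062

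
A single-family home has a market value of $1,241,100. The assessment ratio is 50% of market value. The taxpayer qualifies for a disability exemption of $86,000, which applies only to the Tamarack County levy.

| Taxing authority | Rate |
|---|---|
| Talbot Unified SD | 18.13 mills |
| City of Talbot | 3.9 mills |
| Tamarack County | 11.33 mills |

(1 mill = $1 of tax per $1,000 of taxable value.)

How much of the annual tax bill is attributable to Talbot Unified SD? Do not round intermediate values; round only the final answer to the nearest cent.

$11,250.57

Assessed value = $1,241,100 × 0.5 = $620,550
Talbot Unified SD taxable value = $620,550 (exemption does not apply)
Talbot Unified SD levy = $620,550 × 0.01813 = $11,250.5715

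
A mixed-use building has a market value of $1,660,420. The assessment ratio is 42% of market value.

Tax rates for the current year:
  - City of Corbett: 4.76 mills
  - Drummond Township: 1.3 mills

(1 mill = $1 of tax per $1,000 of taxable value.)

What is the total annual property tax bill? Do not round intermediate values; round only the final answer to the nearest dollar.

$4,226

Assessed value = $1,660,420 × 0.42 = $697,376.4
City of Corbett: $697,376.4 × 0.00476 = $3,319.511664
Drummond Township: $697,376.4 × 0.0013 = $906.58932
Total = $3,319.511664 + $906.58932 = $4,226.100984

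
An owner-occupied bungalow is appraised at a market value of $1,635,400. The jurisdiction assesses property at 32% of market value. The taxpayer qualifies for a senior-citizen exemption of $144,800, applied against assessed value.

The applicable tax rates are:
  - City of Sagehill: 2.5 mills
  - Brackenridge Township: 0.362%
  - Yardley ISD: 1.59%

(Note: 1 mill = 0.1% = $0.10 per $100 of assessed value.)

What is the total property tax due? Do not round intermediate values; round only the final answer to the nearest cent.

Assessed value = $1,635,400 × 0.32 = $523,328
Taxable value = $523,328 − $144,800 = $378,528
City of Sagehill: $378,528 × 0.0025 = $946.32
Brackenridge Township: $378,528 × 0.00362 = $1,370.27136
Yardley ISD: $378,528 × 0.0159 = $6,018.5952
Total = $8,335.18656

$8,335.19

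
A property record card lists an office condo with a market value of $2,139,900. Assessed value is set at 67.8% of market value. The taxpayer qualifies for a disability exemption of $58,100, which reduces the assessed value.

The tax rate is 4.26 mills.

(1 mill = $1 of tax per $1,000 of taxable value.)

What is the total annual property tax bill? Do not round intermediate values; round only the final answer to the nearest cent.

Assessed value = $2,139,900 × 0.678 = $1,450,852.2
Taxable value = $1,450,852.2 − $58,100 = $1,392,752.2
Tax = $1,392,752.2 × 0.00426 = $5,933.124372

$5,933.12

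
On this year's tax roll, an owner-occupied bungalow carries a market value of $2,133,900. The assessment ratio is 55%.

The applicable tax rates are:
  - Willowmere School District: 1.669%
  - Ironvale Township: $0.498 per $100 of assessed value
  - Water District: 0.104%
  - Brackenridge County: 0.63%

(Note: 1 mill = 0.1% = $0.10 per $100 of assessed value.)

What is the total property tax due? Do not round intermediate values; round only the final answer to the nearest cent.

$34,047.44

Assessed value = $2,133,900 × 0.55 = $1,173,645
Willowmere School District: $1,173,645 × 0.01669 = $19,588.13505
Ironvale Township: $1,173,645 × 0.00498 = $5,844.7521
Water District: $1,173,645 × 0.00104 = $1,220.5908
Brackenridge County: $1,173,645 × 0.0063 = $7,393.9635
Total = $34,047.44145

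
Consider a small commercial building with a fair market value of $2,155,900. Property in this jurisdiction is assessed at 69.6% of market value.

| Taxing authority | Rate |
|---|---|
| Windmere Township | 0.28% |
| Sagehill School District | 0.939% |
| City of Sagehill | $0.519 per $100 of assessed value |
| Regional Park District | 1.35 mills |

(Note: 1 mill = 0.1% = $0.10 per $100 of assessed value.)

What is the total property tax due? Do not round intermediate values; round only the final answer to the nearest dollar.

$28,104

Assessed value = $2,155,900 × 0.696 = $1,500,506.4
Windmere Township: $1,500,506.4 × 0.0028 = $4,201.41792
Sagehill School District: $1,500,506.4 × 0.00939 = $14,089.755096
City of Sagehill: $1,500,506.4 × 0.00519 = $7,787.628216
Regional Park District: $1,500,506.4 × 0.00135 = $2,025.68364
Total = $28,104.484872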